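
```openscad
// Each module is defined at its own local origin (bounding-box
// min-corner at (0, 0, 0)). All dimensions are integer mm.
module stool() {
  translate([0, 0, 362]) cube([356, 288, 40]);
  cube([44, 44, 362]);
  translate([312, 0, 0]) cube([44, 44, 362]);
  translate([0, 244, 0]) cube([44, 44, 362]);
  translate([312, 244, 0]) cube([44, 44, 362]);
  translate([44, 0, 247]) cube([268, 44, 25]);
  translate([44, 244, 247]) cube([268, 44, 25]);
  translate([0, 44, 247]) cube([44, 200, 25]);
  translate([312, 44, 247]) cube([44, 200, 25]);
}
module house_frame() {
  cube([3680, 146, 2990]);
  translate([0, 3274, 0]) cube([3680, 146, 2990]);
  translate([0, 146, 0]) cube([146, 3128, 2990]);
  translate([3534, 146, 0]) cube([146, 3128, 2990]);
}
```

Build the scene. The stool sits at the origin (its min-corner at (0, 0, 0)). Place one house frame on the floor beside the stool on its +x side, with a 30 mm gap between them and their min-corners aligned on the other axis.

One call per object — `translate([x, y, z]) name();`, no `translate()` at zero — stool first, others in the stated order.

stool();
translate([386, 0, 0]) house_frame();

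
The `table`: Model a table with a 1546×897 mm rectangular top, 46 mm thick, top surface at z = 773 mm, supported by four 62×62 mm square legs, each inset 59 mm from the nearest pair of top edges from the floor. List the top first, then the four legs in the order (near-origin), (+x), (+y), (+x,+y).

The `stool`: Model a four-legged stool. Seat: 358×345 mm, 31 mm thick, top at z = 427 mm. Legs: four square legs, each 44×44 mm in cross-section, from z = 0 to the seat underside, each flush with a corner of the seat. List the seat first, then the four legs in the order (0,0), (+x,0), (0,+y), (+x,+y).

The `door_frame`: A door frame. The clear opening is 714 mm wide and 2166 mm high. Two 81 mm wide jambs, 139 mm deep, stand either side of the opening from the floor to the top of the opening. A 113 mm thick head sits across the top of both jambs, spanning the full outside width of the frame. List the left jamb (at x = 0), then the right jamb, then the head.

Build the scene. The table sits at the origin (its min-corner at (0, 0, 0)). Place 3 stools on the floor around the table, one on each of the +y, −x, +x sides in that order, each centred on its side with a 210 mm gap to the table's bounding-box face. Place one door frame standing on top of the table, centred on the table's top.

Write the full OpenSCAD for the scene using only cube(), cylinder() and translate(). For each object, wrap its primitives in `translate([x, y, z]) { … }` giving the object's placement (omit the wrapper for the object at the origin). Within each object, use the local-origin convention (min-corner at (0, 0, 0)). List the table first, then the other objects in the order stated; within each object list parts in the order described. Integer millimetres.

translate([0, 0, 727]) cube([1546, 897, 46]);
translate([59, 59, 0]) cube([62, 62, 727]);
translate([1425, 59, 0]) cube([62, 62, 727]);
translate([59, 776, 0]) cube([62, 62, 727]);
translate([1425, 776, 0]) cube([62, 62, 727]);
translate([594, 1107, 0]) {
  translate([0, 0, 396]) cube([358, 345, 31]);
  cube([44, 44, 396]);
  translate([314, 0, 0]) cube([44, 44, 396]);
  translate([0, 301, 0]) cube([44, 44, 396]);
  translate([314, 301, 0]) cube([44, 44, 396]);
}
translate([-568, 276, 0]) {
  translate([0, 0, 396]) cube([358, 345, 31]);
  cube([44, 44, 396]);
  translate([314, 0, 0]) cube([44, 44, 396]);
  translate([0, 301, 0]) cube([44, 44, 396]);
  translate([314, 301, 0]) cube([44, 44, 396]);
}
translate([1756, 276, 0]) {
  translate([0, 0, 396]) cube([358, 345, 31]);
  cube([44, 44, 396]);
  translate([314, 0, 0]) cube([44, 44, 396]);
  translate([0, 301, 0]) cube([44, 44, 396]);
  translate([314, 301, 0]) cube([44, 44, 396]);
}
translate([335, 379, 773]) {
  cube([81, 139, 2166]);
  translate([795, 0, 0]) cube([81, 139, 2166]);
  translate([0, 0, 2166]) cube([876, 139, 113]);
}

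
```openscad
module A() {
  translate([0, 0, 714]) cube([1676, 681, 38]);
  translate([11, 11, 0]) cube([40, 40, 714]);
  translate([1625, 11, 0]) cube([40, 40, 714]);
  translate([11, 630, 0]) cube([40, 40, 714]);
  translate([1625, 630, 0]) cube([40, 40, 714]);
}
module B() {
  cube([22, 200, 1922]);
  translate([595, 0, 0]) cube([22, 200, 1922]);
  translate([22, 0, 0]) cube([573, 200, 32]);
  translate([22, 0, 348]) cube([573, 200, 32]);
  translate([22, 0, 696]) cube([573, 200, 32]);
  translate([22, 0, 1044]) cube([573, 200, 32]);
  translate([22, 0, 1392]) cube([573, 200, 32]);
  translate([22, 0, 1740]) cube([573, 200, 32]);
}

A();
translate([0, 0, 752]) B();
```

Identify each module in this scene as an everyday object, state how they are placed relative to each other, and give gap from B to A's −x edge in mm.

The bookshelf's min-x is at 0; the table's min-x is 0; gap = 0 mm.

A is a table. B is a bookshelf. The bookshelf is on top of the table. The gap from the bookshelf to the table's −x edge is 0 mm.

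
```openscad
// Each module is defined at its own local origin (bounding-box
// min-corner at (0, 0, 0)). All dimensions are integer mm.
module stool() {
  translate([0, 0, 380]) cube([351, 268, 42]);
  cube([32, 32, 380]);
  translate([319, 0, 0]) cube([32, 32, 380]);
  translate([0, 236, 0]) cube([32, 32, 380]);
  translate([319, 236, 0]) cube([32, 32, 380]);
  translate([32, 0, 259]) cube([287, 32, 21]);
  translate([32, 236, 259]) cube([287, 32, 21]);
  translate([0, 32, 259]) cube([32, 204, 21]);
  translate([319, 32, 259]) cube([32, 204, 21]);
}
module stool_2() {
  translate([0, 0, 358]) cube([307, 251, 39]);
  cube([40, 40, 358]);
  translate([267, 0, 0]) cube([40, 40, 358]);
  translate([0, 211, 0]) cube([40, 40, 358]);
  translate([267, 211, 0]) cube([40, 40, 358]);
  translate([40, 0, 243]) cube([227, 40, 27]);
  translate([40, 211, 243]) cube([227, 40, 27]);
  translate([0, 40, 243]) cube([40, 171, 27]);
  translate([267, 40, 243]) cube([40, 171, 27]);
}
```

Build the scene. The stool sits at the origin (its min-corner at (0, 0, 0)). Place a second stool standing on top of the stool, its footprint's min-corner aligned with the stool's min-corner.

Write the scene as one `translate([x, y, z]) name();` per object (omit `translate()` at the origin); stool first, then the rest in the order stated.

stool();
translate([0, 0, 422]) stool_2();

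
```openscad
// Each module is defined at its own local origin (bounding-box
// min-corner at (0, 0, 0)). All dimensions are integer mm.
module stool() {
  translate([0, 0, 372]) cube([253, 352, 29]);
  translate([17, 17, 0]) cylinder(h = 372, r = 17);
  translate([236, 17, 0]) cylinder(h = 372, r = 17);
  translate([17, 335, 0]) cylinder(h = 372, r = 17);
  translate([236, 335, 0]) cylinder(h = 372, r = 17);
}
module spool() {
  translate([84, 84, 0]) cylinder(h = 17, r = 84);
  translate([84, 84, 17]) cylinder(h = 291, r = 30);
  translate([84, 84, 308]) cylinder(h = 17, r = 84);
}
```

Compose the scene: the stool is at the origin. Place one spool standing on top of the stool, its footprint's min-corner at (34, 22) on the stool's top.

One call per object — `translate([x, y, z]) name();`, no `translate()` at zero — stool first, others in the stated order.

stool();
translate([34, 22, 401]) spool();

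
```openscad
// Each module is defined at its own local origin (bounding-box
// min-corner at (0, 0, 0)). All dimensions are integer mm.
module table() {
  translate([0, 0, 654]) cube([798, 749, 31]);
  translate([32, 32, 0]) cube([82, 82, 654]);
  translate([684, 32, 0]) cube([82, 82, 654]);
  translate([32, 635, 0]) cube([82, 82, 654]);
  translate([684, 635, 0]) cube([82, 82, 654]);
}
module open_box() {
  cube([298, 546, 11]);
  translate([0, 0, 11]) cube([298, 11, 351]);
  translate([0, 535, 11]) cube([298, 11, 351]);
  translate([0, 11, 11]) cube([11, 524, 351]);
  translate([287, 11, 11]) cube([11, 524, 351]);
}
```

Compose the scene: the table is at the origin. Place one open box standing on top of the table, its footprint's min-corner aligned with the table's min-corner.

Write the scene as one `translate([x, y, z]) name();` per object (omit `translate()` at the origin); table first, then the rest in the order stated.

table();
translate([0, 0, 685]) open_box();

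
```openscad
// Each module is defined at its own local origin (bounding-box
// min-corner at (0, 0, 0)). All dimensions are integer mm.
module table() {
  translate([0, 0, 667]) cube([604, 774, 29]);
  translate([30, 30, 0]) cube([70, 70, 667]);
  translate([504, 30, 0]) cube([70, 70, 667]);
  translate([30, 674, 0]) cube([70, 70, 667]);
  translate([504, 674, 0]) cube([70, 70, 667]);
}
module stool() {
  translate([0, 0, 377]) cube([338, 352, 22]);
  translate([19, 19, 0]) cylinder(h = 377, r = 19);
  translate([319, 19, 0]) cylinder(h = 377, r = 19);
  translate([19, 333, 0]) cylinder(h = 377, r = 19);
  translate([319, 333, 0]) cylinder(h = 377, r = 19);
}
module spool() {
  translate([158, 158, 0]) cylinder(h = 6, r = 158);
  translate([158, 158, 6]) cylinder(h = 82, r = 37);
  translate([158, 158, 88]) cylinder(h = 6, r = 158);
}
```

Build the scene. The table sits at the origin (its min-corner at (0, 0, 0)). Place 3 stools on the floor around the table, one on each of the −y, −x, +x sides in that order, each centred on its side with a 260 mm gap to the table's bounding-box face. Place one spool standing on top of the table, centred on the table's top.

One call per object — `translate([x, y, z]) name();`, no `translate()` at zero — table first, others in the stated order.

table();
translate([133, -612, 0]) stool();
translate([-598, 211, 0]) stool();
translate([864, 211, 0]) stool();
translate([144, 229, 696]) spool();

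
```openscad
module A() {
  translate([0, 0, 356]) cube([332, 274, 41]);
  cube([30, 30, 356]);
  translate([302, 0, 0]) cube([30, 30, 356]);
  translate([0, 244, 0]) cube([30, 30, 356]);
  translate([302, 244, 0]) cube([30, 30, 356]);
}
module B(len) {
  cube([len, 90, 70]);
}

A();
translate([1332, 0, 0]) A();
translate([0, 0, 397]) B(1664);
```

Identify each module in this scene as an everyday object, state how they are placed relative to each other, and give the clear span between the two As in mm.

A is a stool. B is a beam. A beam spans the tops of two stools. The clear span between the two stools is 1000 mm.

Second stool starts at x = 1332; first ends at x = 332; clear span = 1332 − 332 = 1000 mm.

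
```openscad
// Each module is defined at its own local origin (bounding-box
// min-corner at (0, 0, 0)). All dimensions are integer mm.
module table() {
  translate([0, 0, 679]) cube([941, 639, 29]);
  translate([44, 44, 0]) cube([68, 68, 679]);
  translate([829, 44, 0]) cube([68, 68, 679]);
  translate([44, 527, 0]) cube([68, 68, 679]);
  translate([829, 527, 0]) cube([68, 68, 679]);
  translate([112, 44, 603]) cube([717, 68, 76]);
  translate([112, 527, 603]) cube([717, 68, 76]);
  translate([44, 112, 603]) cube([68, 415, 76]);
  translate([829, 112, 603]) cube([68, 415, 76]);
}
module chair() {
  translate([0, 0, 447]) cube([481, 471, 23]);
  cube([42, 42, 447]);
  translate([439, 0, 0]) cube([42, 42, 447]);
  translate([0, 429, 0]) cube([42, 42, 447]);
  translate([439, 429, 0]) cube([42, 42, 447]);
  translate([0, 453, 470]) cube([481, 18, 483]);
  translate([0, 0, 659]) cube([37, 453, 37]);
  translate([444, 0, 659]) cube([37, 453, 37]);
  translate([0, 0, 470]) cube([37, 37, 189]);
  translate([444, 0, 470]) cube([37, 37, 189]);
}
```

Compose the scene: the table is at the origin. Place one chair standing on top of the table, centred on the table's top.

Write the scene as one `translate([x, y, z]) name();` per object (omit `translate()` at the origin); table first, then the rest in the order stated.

table();
translate([230, 84, 708]) chair();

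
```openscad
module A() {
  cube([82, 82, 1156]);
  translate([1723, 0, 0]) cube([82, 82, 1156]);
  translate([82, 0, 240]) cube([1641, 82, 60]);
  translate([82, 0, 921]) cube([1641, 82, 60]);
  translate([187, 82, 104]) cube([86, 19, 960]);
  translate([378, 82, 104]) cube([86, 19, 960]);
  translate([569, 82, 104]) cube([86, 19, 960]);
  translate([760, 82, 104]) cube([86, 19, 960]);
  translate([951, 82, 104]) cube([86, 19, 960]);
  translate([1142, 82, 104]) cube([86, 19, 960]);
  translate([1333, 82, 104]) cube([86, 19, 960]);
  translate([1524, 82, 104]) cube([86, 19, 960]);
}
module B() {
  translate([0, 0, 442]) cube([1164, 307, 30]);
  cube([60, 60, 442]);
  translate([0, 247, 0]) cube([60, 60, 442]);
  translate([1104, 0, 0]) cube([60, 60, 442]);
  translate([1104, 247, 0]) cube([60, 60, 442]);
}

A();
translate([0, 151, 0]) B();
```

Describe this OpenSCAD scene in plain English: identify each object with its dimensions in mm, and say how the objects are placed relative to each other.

A is a fence section. Two 82×82 mm posts, 1156 mm tall, stand on the floor with a clear span of 1641 mm between their inner faces. Two horizontal rails of 82×60 mm section span the gap between the posts with their undersides at z = 240 mm and z = 921 mm, flush with the posts' −y face. 8 pickets, each 86 mm wide, 19 mm thick and 960 mm tall, are fixed to the +y face of the rails with their bottoms at z = 104 mm, evenly spaced across the span with equal gaps (rounded down to the nearest mm) at the −x end and between each pair — any rounding remainder accumulates at the +x end.

B is a bench: a 1164×307 mm seat slab, 30 mm thick, top at z = 472 mm, on four 60×60 mm square legs flush with the seat corners and standing on z = 0.

The bench is on the floor beside the fence section on its +y side.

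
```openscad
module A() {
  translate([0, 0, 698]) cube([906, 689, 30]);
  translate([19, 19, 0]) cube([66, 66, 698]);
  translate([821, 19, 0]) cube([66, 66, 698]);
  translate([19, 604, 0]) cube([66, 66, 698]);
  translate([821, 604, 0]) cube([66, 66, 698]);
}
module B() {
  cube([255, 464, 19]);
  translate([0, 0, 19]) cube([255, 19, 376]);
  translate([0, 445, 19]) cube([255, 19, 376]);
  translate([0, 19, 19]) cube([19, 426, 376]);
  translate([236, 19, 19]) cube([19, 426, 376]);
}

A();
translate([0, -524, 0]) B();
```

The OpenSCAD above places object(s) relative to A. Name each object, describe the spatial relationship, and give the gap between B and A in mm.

A is a table. B is an open box. The open box is on the floor beside the table on its −y side. The gap between the open box and the table is 60 mm.

The open box's nearest face is 60 mm from the table's −y face.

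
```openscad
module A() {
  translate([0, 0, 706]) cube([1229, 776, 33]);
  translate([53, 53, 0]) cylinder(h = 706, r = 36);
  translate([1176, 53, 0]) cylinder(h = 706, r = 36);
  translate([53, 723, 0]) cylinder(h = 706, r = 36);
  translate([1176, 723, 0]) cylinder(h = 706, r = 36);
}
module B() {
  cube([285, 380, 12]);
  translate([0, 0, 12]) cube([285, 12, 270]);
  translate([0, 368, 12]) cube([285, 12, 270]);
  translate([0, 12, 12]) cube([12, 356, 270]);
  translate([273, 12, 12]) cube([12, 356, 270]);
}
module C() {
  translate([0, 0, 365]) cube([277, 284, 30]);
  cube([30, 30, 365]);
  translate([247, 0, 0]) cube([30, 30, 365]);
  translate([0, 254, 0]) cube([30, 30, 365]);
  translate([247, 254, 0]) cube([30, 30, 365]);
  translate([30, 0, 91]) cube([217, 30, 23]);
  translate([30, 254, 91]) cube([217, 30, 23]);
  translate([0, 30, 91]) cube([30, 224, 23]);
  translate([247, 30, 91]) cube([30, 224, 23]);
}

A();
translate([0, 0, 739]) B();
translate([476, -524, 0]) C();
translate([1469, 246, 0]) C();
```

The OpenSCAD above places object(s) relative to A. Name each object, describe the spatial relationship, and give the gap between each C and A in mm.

A is a table. B is an open box. C is a stool. The open box is on top of the table. Two stools sit around the table at the −y, +x sides. The gap between each stool and the table is 240 mm.

Each stool's nearest face is 240 mm from the table's bounding box.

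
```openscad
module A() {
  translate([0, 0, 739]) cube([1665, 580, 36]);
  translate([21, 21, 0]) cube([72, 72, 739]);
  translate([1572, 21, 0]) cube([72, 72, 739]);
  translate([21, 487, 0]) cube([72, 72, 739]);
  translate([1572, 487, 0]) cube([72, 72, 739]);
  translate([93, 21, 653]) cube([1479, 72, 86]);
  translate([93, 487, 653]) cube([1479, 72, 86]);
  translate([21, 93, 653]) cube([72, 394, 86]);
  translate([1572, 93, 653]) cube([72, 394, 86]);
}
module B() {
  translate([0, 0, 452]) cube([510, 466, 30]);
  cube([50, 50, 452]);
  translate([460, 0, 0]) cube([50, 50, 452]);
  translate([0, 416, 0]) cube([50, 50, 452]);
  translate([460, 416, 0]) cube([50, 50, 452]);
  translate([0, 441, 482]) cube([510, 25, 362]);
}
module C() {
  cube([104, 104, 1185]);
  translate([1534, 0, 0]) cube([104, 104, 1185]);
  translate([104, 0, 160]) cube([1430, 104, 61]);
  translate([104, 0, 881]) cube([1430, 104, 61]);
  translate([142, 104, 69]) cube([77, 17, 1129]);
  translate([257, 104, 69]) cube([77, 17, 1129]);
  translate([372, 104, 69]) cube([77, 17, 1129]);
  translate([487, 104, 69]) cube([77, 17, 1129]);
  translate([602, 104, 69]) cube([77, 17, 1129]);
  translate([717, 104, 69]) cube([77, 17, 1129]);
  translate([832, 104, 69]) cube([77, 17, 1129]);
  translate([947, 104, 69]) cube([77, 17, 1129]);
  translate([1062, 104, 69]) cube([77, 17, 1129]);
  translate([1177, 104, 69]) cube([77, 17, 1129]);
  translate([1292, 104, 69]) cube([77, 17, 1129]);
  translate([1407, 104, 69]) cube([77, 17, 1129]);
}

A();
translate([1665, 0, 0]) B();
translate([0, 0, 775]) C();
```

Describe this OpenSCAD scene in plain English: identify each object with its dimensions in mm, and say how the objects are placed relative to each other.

A is a rectangular dining table. The top is 1665×580×36 mm with its upper surface at z = 775 mm. It stands on four 72×72 mm square legs, each inset 21 mm from the nearest pair of top edges, running from the floor to the underside of the top. Four apron rails, 72 mm thick and 86 mm tall, run between adjacent legs with their top edges flush with the underside of the top and their outer faces flush with the legs' outer faces.

B is a chair: 510×466 mm seat, 30 mm thick, top at z = 482 mm, on four 50 mm square corner legs flush with the seat edges. A 25 mm thick backrest slab spans the full seat width, extending 362 mm above the seat top, its back face flush with the seat's +y edge.

C is a fence section. Two 104×104 mm posts, 1185 mm tall, stand on the floor with a clear span of 1430 mm between their inner faces. Two horizontal rails of 104×61 mm section span the gap between the posts with their undersides at z = 160 mm and z = 881 mm, flush with the posts' −y face. 12 pickets, each 77 mm wide, 17 mm thick and 1129 mm tall, are fixed to the +y face of the rails with their bottoms at z = 69 mm, evenly spaced across the span with equal gaps (rounded down to the nearest mm) at the −x end and between each pair — any rounding remainder accumulates at the +x end.

The chair is against the table's +x side, with their −y faces flush. The fence section is on top of the table.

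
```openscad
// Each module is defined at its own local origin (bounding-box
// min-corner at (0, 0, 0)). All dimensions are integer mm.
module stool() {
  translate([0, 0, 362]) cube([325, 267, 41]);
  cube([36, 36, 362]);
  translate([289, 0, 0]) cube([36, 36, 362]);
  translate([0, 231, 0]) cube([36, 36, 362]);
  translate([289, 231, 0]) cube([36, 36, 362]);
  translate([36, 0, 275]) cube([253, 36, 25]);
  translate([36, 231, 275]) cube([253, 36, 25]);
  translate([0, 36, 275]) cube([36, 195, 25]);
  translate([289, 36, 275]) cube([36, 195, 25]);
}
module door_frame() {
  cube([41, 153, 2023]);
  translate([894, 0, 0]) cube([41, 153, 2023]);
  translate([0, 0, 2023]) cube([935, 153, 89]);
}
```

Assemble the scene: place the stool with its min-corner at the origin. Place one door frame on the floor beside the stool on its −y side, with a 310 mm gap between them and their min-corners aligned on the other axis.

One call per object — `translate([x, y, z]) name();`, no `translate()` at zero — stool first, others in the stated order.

stool();
translate([0, -463, 0]) door_frame();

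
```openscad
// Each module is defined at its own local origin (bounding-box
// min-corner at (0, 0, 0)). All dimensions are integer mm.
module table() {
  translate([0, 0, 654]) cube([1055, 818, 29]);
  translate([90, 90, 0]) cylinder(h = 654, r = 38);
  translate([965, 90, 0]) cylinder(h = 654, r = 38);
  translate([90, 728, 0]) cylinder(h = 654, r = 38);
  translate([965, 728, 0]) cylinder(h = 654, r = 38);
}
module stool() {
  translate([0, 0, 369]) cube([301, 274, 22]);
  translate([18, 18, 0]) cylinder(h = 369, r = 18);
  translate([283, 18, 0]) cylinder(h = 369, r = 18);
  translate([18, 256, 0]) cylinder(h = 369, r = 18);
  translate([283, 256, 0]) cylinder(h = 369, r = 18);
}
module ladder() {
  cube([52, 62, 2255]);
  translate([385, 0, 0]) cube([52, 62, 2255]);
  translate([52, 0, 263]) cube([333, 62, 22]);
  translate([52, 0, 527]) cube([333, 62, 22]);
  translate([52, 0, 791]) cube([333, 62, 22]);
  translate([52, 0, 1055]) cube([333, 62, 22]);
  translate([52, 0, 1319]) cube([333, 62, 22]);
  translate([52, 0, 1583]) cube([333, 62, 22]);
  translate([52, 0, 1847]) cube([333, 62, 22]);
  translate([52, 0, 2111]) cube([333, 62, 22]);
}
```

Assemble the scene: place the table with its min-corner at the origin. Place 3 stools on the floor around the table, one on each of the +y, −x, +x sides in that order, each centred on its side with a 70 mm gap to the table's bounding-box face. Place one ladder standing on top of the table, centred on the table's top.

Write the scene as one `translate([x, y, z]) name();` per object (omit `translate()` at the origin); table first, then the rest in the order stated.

table();
translate([377, 888, 0]) stool();
translate([-371, 272, 0]) stool();
translate([1125, 272, 0]) stool();
translate([309, 378, 683]) ladder();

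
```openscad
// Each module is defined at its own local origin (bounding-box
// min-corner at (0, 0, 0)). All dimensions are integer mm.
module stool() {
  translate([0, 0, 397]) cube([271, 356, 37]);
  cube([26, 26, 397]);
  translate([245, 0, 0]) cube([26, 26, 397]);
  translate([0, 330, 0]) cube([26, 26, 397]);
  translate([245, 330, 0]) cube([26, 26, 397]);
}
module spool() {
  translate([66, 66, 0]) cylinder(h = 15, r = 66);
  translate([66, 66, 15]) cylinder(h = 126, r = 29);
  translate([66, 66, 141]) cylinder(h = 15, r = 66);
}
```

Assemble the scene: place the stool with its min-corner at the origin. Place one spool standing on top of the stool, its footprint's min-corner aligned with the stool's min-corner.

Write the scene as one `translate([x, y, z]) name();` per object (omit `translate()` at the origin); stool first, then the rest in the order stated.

stool();
translate([0, 0, 434]) spool();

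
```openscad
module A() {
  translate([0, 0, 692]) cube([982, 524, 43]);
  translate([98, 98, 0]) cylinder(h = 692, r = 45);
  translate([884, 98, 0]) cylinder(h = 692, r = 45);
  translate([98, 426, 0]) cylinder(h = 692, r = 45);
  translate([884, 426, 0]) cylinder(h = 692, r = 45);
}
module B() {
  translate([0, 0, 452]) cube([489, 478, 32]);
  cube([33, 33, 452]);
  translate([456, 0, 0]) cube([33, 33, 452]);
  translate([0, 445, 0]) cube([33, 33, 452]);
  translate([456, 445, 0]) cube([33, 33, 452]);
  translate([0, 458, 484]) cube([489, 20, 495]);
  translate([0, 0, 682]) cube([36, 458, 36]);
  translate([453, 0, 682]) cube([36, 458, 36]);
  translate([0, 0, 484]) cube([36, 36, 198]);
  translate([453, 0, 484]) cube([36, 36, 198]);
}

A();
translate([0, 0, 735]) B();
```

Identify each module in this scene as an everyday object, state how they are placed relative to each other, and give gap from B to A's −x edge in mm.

The chair's min-x is at 0; the table's min-x is 0; gap = 0 mm.

A is a table. B is a chair. The chair is on top of the table. The gap from the chair to the table's −x edge is 0 mm.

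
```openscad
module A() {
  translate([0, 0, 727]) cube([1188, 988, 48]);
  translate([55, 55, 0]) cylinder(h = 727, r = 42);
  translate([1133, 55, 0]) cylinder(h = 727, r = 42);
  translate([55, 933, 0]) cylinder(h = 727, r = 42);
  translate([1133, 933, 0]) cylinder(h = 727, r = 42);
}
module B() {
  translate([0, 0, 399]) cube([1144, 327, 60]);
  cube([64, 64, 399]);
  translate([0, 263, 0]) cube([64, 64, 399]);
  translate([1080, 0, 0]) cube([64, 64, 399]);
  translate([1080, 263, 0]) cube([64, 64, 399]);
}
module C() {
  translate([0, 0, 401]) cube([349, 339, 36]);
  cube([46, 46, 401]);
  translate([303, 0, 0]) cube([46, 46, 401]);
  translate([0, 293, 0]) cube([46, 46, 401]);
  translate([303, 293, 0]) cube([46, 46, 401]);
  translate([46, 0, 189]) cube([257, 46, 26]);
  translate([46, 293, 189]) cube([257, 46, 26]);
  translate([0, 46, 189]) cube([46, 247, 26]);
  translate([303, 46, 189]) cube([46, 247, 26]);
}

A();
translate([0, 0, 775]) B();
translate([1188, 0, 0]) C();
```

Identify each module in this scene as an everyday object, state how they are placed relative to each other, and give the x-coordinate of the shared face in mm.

The table's +x face and the stool's −x face are both at x = 1188 mm.

A is a table. B is a bench. C is a stool. The bench is on top of the table. The stool is against the table's +x side, with their −y faces flush. The x-coordinate of the shared face is 1188 mm.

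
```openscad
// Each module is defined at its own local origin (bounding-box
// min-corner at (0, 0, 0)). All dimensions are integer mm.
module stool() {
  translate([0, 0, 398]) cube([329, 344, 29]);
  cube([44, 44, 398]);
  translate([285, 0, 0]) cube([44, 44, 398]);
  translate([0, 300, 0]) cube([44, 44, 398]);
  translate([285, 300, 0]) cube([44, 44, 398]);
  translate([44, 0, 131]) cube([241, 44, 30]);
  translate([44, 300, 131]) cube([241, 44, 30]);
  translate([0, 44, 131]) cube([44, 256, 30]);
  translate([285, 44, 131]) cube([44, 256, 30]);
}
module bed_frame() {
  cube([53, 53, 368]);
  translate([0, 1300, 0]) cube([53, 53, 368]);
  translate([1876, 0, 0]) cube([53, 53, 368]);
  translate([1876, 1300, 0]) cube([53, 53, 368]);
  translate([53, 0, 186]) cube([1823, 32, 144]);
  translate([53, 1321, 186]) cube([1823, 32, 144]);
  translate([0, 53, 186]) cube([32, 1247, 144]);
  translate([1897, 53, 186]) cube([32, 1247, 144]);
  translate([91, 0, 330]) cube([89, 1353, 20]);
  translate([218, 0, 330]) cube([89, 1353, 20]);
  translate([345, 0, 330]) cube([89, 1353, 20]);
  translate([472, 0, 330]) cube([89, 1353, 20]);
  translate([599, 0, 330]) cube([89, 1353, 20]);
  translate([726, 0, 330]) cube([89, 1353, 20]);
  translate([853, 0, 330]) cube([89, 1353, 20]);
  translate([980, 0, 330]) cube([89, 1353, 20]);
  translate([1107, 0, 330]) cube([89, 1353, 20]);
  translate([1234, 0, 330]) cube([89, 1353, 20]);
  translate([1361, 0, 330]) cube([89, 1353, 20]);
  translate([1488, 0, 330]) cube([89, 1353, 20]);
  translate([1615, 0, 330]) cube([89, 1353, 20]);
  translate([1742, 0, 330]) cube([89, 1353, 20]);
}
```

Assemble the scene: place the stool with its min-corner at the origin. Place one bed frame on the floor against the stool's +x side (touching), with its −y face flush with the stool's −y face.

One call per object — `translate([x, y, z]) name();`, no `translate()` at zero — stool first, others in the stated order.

stool();
translate([329, 0, 0]) bed_frame();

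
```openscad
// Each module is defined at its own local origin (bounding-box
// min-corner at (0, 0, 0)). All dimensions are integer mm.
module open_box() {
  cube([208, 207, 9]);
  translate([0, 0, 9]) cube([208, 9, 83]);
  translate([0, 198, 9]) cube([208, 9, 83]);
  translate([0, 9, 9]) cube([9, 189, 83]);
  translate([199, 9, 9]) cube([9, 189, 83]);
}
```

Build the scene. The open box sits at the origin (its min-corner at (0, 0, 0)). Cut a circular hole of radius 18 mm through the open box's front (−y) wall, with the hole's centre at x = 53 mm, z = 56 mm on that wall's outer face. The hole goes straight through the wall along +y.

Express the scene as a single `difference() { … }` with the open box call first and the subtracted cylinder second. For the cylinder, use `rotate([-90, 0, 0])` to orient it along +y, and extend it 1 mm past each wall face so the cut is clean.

difference() {
  open_box();
  translate([53, -1, 56]) rotate([-90, 0, 0]) cylinder(h = 11, r = 18);
}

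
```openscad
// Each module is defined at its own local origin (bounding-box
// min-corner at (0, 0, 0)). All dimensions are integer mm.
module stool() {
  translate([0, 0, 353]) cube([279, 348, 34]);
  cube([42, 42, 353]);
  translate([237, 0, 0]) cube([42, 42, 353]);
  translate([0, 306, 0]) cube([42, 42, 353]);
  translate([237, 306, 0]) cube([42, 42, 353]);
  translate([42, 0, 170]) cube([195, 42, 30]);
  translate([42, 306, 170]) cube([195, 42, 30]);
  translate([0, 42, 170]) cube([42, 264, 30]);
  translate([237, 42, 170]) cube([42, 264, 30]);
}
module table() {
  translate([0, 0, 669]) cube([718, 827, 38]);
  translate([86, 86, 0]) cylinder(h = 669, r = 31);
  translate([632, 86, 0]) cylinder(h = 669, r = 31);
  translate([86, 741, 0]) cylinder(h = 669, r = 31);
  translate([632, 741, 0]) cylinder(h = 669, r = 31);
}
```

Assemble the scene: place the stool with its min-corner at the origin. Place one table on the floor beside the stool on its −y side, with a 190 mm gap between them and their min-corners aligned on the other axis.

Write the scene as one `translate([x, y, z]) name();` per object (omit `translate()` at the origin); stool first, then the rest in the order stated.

stool();
translate([0, -1017, 0]) table();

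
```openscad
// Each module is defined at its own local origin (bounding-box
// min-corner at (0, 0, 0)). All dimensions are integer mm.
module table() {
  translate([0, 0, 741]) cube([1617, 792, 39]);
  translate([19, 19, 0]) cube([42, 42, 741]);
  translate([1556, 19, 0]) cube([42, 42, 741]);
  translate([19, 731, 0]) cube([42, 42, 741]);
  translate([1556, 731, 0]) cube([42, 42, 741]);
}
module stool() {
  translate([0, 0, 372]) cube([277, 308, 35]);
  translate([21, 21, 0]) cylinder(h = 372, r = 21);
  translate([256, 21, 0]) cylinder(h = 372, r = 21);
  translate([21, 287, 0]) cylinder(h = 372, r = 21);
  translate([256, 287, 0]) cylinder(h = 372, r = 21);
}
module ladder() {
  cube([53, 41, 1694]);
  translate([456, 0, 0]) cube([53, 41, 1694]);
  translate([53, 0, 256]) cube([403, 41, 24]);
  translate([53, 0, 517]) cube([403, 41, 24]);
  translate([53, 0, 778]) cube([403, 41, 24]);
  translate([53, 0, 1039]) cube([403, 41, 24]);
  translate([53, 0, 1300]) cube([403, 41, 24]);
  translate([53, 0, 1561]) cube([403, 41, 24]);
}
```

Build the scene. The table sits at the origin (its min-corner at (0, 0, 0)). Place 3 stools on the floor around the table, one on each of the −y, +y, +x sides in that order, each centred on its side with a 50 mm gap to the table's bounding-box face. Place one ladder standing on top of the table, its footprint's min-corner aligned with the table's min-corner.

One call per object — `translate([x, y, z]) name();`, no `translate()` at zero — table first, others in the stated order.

table();
translate([670, -358, 0]) stool();
translate([670, 842, 0]) stool();
translate([1667, 242, 0]) stool();
translate([0, 0, 780]) ladder();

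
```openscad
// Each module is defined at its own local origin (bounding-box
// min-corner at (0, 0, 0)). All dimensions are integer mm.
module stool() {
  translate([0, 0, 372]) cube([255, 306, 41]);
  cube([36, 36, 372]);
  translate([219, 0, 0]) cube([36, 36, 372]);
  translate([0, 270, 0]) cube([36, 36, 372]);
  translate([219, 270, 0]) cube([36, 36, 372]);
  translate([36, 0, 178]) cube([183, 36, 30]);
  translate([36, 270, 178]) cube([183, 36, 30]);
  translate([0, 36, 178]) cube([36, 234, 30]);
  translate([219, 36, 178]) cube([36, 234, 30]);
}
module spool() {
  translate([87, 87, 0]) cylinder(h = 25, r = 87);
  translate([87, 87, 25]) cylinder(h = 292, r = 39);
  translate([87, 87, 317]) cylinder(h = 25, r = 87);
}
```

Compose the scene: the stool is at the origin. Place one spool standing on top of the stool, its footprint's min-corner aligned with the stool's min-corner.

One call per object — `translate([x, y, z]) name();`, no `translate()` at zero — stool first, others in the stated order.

stool();
translate([0, 0, 413]) spool();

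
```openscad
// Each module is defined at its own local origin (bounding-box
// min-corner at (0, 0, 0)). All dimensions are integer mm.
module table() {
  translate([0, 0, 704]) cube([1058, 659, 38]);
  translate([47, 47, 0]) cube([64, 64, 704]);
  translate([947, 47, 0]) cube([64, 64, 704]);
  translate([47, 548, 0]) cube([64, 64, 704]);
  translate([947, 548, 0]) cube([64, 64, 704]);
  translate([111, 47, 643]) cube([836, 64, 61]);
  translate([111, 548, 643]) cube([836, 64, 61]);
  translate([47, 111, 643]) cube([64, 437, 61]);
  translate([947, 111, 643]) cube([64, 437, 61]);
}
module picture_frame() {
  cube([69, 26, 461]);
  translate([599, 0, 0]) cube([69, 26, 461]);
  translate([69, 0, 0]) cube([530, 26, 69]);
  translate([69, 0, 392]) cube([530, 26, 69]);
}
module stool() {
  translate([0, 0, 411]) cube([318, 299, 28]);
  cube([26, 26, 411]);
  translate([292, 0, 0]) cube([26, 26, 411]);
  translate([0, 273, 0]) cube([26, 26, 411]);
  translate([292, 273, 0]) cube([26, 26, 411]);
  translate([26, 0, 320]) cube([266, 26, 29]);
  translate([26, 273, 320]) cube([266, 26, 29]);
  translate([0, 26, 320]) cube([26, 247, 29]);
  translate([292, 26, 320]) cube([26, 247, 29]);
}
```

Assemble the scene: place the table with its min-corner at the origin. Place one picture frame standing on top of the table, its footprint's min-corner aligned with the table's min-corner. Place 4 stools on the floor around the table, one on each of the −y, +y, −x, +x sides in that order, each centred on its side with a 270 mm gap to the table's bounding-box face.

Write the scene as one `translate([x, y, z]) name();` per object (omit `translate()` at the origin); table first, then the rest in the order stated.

table();
translate([0, 0, 742]) picture_frame();
translate([370, -569, 0]) stool();
translate([370, 929, 0]) stool();
translate([-588, 180, 0]) stool();
translate([1328, 180, 0]) stool();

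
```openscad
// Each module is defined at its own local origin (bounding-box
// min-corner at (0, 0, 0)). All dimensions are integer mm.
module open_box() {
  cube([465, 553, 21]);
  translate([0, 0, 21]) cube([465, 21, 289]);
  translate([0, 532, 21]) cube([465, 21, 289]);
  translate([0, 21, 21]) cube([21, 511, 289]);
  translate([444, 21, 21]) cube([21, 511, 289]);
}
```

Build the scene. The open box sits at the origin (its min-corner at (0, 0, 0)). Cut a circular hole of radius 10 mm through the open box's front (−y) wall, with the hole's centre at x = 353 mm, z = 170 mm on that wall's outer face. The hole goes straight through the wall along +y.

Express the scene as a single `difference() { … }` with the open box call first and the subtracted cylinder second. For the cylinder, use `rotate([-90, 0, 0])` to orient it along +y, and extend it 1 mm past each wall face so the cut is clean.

difference() {
  open_box();
  translate([353, -1, 170]) rotate([-90, 0, 0]) cylinder(h = 23, r = 10);
}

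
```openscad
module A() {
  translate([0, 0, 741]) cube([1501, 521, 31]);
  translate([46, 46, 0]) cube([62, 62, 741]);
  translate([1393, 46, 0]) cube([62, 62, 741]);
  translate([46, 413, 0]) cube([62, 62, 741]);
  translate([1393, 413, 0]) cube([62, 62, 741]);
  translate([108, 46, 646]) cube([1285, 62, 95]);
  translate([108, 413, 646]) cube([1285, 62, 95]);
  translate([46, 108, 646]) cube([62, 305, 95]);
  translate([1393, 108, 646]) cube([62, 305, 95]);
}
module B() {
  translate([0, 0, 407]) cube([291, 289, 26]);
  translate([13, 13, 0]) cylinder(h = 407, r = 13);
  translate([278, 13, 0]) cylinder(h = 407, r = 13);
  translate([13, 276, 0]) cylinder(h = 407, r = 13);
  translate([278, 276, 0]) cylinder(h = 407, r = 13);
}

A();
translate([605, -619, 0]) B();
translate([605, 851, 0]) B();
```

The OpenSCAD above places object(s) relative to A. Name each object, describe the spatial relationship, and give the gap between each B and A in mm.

A is a table. B is a stool. Two stools sit around the table at the −y, +y sides. The gap between each stool and the table is 330 mm.

Each stool's nearest face is 330 mm from the table's bounding box.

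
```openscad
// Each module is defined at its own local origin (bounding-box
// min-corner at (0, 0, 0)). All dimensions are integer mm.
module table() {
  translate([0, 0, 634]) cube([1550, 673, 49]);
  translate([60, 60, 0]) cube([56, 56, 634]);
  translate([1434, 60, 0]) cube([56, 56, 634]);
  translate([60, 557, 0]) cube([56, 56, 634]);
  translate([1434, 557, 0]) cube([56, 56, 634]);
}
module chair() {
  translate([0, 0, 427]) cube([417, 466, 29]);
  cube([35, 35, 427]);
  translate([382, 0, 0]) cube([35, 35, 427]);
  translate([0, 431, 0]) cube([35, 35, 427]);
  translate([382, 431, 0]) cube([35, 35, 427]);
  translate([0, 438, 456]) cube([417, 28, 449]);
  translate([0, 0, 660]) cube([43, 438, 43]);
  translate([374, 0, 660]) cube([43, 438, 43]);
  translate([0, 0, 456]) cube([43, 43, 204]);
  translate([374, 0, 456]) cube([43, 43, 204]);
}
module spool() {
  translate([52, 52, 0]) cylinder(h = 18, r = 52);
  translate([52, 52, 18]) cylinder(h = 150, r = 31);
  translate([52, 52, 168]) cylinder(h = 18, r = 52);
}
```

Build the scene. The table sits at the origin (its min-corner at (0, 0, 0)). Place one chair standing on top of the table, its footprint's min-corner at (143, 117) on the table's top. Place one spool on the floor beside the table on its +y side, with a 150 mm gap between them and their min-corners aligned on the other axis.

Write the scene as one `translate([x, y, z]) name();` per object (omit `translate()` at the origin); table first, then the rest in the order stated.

table();
translate([143, 117, 683]) chair();
translate([0, 823, 0]) spool();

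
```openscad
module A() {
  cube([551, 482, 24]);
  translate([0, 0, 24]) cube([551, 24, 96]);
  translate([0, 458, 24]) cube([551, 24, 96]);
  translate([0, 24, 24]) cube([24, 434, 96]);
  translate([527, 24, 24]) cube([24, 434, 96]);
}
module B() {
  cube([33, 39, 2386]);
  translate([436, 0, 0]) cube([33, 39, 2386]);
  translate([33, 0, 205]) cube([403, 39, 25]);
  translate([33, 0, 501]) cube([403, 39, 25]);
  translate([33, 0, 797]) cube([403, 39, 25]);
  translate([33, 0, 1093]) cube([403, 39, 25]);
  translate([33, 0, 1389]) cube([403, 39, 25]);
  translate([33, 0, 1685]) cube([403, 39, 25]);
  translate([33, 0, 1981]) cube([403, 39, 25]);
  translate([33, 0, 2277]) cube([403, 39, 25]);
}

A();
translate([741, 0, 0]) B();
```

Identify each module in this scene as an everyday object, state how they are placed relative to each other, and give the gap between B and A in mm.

A is an open box. B is a ladder. The ladder is on the floor beside the open box on its +x side. The gap between the ladder and the open box is 190 mm.

The ladder's nearest face is 190 mm from the open box's +x face.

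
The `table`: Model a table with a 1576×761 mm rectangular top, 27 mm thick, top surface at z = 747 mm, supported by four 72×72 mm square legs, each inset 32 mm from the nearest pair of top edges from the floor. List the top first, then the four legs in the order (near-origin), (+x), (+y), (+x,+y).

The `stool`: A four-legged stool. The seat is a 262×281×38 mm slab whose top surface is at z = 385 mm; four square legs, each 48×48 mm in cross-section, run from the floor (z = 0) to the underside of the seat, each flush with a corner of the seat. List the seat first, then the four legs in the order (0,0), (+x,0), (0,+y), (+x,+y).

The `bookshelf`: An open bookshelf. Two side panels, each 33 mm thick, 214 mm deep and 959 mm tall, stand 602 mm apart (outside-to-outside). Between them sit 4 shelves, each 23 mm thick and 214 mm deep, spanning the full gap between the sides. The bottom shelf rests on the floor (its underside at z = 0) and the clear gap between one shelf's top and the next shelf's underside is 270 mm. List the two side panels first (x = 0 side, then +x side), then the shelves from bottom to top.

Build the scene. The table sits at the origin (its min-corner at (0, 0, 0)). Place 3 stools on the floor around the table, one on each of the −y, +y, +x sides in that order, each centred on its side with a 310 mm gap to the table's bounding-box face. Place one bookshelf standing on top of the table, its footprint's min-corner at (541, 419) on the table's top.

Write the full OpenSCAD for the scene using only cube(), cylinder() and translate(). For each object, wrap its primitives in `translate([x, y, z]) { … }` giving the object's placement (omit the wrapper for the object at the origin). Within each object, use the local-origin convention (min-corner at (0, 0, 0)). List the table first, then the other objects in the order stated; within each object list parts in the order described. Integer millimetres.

translate([0, 0, 720]) cube([1576, 761, 27]);
translate([32, 32, 0]) cube([72, 72, 720]);
translate([1472, 32, 0]) cube([72, 72, 720]);
translate([32, 657, 0]) cube([72, 72, 720]);
translate([1472, 657, 0]) cube([72, 72, 720]);
translate([657, -591, 0]) {
  translate([0, 0, 347]) cube([262, 281, 38]);
  cube([48, 48, 347]);
  translate([214, 0, 0]) cube([48, 48, 347]);
  translate([0, 233, 0]) cube([48, 48, 347]);
  translate([214, 233, 0]) cube([48, 48, 347]);
}
translate([657, 1071, 0]) {
  translate([0, 0, 347]) cube([262, 281, 38]);
  cube([48, 48, 347]);
  translate([214, 0, 0]) cube([48, 48, 347]);
  translate([0, 233, 0]) cube([48, 48, 347]);
  translate([214, 233, 0]) cube([48, 48, 347]);
}
translate([1886, 240, 0]) {
  translate([0, 0, 347]) cube([262, 281, 38]);
  cube([48, 48, 347]);
  translate([214, 0, 0]) cube([48, 48, 347]);
  translate([0, 233, 0]) cube([48, 48, 347]);
  translate([214, 233, 0]) cube([48, 48, 347]);
}
translate([541, 419, 747]) {
  cube([33, 214, 959]);
  translate([569, 0, 0]) cube([33, 214, 959]);
  translate([33, 0, 0]) cube([536, 214, 23]);
  translate([33, 0, 293]) cube([536, 214, 23]);
  translate([33, 0, 586]) cube([536, 214, 23]);
  translate([33, 0, 879]) cube([536, 214, 23]);
}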